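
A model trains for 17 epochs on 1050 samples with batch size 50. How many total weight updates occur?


Iterations per epoch = 1050 / 50 = 21
Total updates = iterations_per_epoch * epochs
= 21 * 17
= 357

357


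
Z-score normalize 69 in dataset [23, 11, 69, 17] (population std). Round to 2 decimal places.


Mean = (23 + 11 + 69 + 17) / 4 = 30.0
Variance = sum((x_i - mean)^2) / n = 525.0
Std = sqrt(525.0) = 22.9129
Z = (x - mean) / std
= (69 - 30.0) / 22.9129
= 39.0 / 22.9129
= 1.70

1.70


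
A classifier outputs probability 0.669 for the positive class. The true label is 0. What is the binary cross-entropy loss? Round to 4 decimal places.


For y=0: Loss = -log(1-p)
= -log(1 - 0.669)
= -log(0.331)
= -(-1.1056)
= 1.1056

1.1056


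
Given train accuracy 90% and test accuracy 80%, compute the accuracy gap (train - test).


Gap = train_accuracy - test_accuracy
= 90 - 80
= 10%
This moderate gap may indicate mild overfitting.

10


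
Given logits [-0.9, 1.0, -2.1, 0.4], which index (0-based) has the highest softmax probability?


Softmax is a monotonic transformation, so it preserves the argmax.
We need to find the index of the maximum logit.
Index 0: -0.9
Index 1: 1.0
Index 2: -2.1
Index 3: 0.4
Maximum logit = 1.0 at index 1

1


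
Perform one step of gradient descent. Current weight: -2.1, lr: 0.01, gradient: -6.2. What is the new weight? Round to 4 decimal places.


w_new = w_old - lr * gradient
= -2.1 - 0.01 * -6.2
= -2.1 - (-0.062)
= -2.0380

-2.0380


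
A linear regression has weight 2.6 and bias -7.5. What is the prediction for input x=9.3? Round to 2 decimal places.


y = 2.6 * 9.3 + (-7.5)
= 24.18 + (-7.5)
= 16.68

16.68


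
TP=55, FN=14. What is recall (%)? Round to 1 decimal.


Recall = TP / (TP + FN) * 100
= 55 / (55 + 14)
= 55 / 69
= 0.7971
= 79.7%

79.7


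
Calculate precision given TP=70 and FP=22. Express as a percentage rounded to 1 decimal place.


Precision = TP / (TP + FP) * 100
= 70 / (70 + 22)
= 70 / 92
= 0.7609
= 76.1%

76.1


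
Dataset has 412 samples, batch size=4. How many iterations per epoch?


Iterations per epoch = dataset_size / batch_size
= 412 / 4
= 103

103


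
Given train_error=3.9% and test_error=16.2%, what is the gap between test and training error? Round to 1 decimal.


Generalization gap = test_error - train_error
= 16.2 - 3.9
= 12.3%
A large gap suggests overfitting.

12.3


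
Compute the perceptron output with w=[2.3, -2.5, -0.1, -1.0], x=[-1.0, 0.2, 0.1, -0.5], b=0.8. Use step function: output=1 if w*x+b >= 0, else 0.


z = w . x + b
= 2.3*-1.0 + -2.5*0.2 + -0.1*0.1 + -1.0*-0.5 + 0.8
= -2.3 + -0.5 + -0.01 + 0.5 + 0.8
= -2.31 + 0.8
= -1.51
Since z = -1.51 < 0, output = 0

0


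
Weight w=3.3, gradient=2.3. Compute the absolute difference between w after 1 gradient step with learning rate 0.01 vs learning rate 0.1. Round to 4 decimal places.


With lr=0.01: w_new = 3.3 - 0.01 * 2.3 = 3.277
With lr=0.1: w_new = 3.3 - 0.1 * 2.3 = 3.07
Absolute difference = |3.277 - 3.07|
= 0.2070

0.2070


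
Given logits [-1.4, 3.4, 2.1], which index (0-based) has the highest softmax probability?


Softmax is a monotonic transformation, so it preserves the argmax.
We need to find the index of the maximum logit.
Index 0: -1.4
Index 1: 3.4
Index 2: 2.1
Maximum logit = 3.4 at index 1

1


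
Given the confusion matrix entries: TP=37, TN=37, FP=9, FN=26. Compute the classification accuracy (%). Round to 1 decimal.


Accuracy = (TP + TN) / (TP + TN + FP + FN) * 100
= (37 + 37) / (37 + 37 + 9 + 26)
= 74 / 109
= 0.6789
= 67.9%

67.9


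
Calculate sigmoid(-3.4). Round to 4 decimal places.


sigmoid(z) = 1 / (1 + exp(-z))
exp(-(-3.4)) = exp(3.4) = 29.9641
1 + 29.9641 = 30.9641
1 / 30.9641 = 0.0323

0.0323


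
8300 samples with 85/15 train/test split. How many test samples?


Train samples = 8300 * 85% = 7055
Test samples = 8300 - 7055
= 1245

1245


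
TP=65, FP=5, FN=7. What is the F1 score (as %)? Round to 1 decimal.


Precision = TP / (TP + FP) = 65 / 70 = 0.9286
Recall = TP / (TP + FN) = 65 / 72 = 0.9028
F1 = 2 * P * R / (P + R)
= 2 * 0.9286 * 0.9028 / (0.9286 + 0.9028)
= 1.6766 / 1.8313
= 0.9155
As percentage: 91.5%

91.5


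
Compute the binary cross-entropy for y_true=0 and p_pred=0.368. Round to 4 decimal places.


For y=0: Loss = -log(1-p)
= -log(1 - 0.368)
= -log(0.632)
= -(-0.4589)
= 0.4589

0.4589


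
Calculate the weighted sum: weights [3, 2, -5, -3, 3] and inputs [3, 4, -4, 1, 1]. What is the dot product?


Element-wise products:
3 * 3 = 9
2 * 4 = 8
-5 * -4 = 20
-3 * 1 = -3
3 * 1 = 3
Sum = 9 + 8 + 20 + -3 + 3
= 37

37


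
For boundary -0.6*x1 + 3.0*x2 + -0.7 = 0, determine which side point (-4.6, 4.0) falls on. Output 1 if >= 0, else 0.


Compute -0.6 * -4.6 + 3.0 * 4.0 + -0.7
= 2.76 + 12.0 + -0.7
= 14.06
Since 14.06 >= 0, the point is on the positive side.

1


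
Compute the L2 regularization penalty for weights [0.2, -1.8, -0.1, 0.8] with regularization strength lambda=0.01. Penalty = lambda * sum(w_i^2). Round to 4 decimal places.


Squaring each weight:
0.2^2 = 0.04
(-1.8)^2 = 3.24
(-0.1)^2 = 0.01
0.8^2 = 0.64
Sum of squares = 3.93
Penalty = 0.01 * 3.93 = 0.0393

0.0393


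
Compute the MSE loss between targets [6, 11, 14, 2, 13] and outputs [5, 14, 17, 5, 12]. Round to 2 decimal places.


Differences: [1, -3, -3, -3, 1]
Squared errors: [1, 9, 9, 9, 1]
Sum of squared errors = 29
MSE = 29 / 5 = 5.80

5.80


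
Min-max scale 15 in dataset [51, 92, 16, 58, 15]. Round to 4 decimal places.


Min = 15, Max = 92
Range = 92 - 15 = 77
Scaled = (x - min) / (max - min)
= (15 - 15) / 77
= 0 / 77
= 0.0000

0.0000


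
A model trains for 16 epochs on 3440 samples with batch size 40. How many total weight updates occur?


Iterations per epoch = 3440 / 40 = 86
Total updates = iterations_per_epoch * epochs
= 86 * 16
= 1376

1376


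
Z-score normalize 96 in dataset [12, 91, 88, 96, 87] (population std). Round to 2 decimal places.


Mean = (12 + 91 + 88 + 96 + 87) / 5 = 74.8
Variance = sum((x_i - mean)^2) / n = 995.76
Std = sqrt(995.76) = 31.5557
Z = (x - mean) / std
= (96 - 74.8) / 31.5557
= 21.2 / 31.5557
= 0.67

0.67


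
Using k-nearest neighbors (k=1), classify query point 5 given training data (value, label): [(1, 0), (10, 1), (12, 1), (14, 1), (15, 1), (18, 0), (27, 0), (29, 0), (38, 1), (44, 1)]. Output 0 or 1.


Distances from query 5:
Point 1 (class 0): distance = 4
K=1 nearest neighbors: classes = [0]
Votes for class 1: 0 / 1
Majority vote => class 0

0


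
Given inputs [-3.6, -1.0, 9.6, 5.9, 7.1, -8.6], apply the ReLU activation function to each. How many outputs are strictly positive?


ReLU(x) = max(0, x) for each element:
ReLU(-3.6) = 0
ReLU(-1.0) = 0
ReLU(9.6) = 9.6
ReLU(5.9) = 5.9
ReLU(7.1) = 7.1
ReLU(-8.6) = 0
Active neurons (>0): 3

3


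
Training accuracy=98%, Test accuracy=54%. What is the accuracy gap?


Gap = train_accuracy - test_accuracy
= 98 - 54
= 44%
This large gap strongly indicates overfitting.

44


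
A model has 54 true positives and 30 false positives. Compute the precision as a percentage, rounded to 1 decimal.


Precision = TP / (TP + FP) * 100
= 54 / (54 + 30)
= 54 / 84
= 0.6429
= 64.3%

64.3


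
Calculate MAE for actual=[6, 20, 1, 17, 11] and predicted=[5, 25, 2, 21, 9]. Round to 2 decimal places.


Absolute errors: [1, 5, 1, 4, 2]
Sum of absolute errors = 13
MAE = 13 / 5 = 2.60

2.60


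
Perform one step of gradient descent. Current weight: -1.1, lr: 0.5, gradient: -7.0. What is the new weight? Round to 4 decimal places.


w_new = w_old - lr * gradient
= -1.1 - 0.5 * -7.0
= -1.1 - (-3.5)
= 2.4000

2.4000


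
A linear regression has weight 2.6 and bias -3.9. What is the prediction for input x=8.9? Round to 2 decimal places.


y = 2.6 * 8.9 + (-3.9)
= 23.14 + (-3.9)
= 19.24

19.24


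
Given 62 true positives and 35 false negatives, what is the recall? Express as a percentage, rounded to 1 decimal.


Recall = TP / (TP + FN) * 100
= 62 / (62 + 35)
= 62 / 97
= 0.6392
= 63.9%

63.9


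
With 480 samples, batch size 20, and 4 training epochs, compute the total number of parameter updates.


Iterations per epoch = 480 / 20 = 24
Total updates = iterations_per_epoch * epochs
= 24 * 4
= 96

96


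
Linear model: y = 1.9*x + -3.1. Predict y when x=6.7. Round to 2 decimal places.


y = 1.9 * 6.7 + (-3.1)
= 12.73 + (-3.1)
= 9.63

9.63


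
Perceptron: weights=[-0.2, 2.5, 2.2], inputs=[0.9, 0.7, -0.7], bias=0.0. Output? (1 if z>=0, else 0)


z = w . x + b
= -0.2*0.9 + 2.5*0.7 + 2.2*-0.7 + 0.0
= -0.18 + 1.75 + -1.54 + 0.0
= 0.03 + 0.0
= 0.03
Since z = 0.03 >= 0, output = 1

1


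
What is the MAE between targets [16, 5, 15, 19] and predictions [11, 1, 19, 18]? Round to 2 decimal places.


Absolute errors: [5, 4, 4, 1]
Sum of absolute errors = 14
MAE = 14 / 4 = 3.50

3.50


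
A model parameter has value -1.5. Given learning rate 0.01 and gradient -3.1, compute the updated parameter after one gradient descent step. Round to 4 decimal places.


w_new = w_old - lr * gradient
= -1.5 - 0.01 * -3.1
= -1.5 - (-0.031)
= -1.4690

-1.4690


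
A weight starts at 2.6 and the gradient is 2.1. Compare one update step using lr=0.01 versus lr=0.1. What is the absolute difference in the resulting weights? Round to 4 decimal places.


With lr=0.01: w_new = 2.6 - 0.01 * 2.1 = 2.579
With lr=0.1: w_new = 2.6 - 0.1 * 2.1 = 2.39
Absolute difference = |2.579 - 2.39|
= 0.1890

0.1890


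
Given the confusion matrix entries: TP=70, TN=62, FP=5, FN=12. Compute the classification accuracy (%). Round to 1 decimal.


Accuracy = (TP + TN) / (TP + TN + FP + FN) * 100
= (70 + 62) / (70 + 62 + 5 + 12)
= 132 / 149
= 0.8859
= 88.6%

88.6


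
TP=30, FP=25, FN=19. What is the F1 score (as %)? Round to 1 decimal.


Precision = TP / (TP + FP) = 30 / 55 = 0.5455
Recall = TP / (TP + FN) = 30 / 49 = 0.6122
F1 = 2 * P * R / (P + R)
= 2 * 0.5455 * 0.6122 / (0.5455 + 0.6122)
= 0.6679 / 1.1577
= 0.5769
As percentage: 57.7%

57.7


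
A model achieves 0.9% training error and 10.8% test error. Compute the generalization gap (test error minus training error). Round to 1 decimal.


Generalization gap = test_error - train_error
= 10.8 - 0.9
= 9.9%
A moderate gap.

9.9


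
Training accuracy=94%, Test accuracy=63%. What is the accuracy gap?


Gap = train_accuracy - test_accuracy
= 94 - 63
= 31%
This large gap strongly indicates overfitting.

31


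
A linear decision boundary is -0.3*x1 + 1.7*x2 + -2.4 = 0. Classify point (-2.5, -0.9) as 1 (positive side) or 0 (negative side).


Compute -0.3 * -2.5 + 1.7 * -0.9 + -2.4
= 0.75 + -1.53 + -2.4
= -3.18
Since -3.18 < 0, the point is on the negative side.

0


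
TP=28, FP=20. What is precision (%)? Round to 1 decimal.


Precision = TP / (TP + FP) * 100
= 28 / (28 + 20)
= 28 / 48
= 0.5833
= 58.3%

58.3


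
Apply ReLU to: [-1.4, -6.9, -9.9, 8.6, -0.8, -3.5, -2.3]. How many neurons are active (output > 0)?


ReLU(x) = max(0, x) for each element:
ReLU(-1.4) = 0
ReLU(-6.9) = 0
ReLU(-9.9) = 0
ReLU(8.6) = 8.6
ReLU(-0.8) = 0
ReLU(-3.5) = 0
ReLU(-2.3) = 0
Active neurons (>0): 1

1


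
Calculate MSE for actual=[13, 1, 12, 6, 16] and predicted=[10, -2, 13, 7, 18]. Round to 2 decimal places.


Differences: [3, 3, -1, -1, -2]
Squared errors: [9, 9, 1, 1, 4]
Sum of squared errors = 24
MSE = 24 / 5 = 4.80

4.80


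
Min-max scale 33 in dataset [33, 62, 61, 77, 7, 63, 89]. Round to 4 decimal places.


Min = 7, Max = 89
Range = 89 - 7 = 82
Scaled = (x - min) / (max - min)
= (33 - 7) / 82
= 26 / 82
= 0.3171

0.3171


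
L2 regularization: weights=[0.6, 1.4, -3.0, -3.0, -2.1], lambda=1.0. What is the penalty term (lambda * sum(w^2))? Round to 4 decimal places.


Squaring each weight:
0.6^2 = 0.36
1.4^2 = 1.96
(-3.0)^2 = 9.0
(-3.0)^2 = 9.0
(-2.1)^2 = 4.41
Sum of squares = 24.73
Penalty = 1.0 * 24.73 = 24.7300

24.7300


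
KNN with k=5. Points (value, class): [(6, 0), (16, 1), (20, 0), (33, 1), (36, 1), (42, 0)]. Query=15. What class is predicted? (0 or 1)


Distances from query 15:
Point 16 (class 1): distance = 1
Point 20 (class 0): distance = 5
Point 6 (class 0): distance = 9
Point 33 (class 1): distance = 18
Point 36 (class 1): distance = 21
K=5 nearest neighbors: classes = [1, 0, 0, 1, 1]
Votes for class 1: 3 / 5
Majority vote => class 1

1


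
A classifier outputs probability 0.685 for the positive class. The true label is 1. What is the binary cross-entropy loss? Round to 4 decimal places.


For y=1: Loss = -log(p)
= -log(0.685)
= -(-0.3783)
= 0.3783

0.3783


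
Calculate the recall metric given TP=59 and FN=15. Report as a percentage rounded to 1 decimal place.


Recall = TP / (TP + FN) * 100
= 59 / (59 + 15)
= 59 / 74
= 0.7973
= 79.7%

79.7


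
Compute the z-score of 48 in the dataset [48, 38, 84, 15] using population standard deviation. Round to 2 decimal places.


Mean = (48 + 38 + 84 + 15) / 4 = 46.25
Variance = sum((x_i - mean)^2) / n = 618.1875
Std = sqrt(618.1875) = 24.8634
Z = (x - mean) / std
= (48 - 46.25) / 24.8634
= 1.75 / 24.8634
= 0.07

0.07


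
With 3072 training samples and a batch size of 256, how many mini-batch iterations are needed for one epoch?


Iterations per epoch = dataset_size / batch_size
= 3072 / 256
= 12

12


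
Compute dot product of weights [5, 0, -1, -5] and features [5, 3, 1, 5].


Element-wise products:
5 * 5 = 25
0 * 3 = 0
-1 * 1 = -1
-5 * 5 = -25
Sum = 25 + 0 + -1 + -25
= -1

-1


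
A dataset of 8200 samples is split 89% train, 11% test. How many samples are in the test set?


Train samples = 8200 * 89% = 7298
Test samples = 8200 - 7298
= 902

902


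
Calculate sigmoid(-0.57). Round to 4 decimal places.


sigmoid(z) = 1 / (1 + exp(-z))
exp(-(-0.57)) = exp(0.57) = 1.7683
1 + 1.7683 = 2.7683
1 / 2.7683 = 0.3612

0.3612


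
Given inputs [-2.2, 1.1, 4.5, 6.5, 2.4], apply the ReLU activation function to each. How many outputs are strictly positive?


ReLU(x) = max(0, x) for each element:
ReLU(-2.2) = 0
ReLU(1.1) = 1.1
ReLU(4.5) = 4.5
ReLU(6.5) = 6.5
ReLU(2.4) = 2.4
Active neurons (>0): 4

4


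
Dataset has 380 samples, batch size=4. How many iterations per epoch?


Iterations per epoch = dataset_size / batch_size
= 380 / 4
= 95

95


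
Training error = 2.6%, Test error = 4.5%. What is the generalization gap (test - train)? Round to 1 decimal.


Generalization gap = test_error - train_error
= 4.5 - 2.6
= 1.9%
A small gap suggests good generalization.

1.9


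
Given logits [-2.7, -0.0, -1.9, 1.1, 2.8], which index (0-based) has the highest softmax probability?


Softmax is a monotonic transformation, so it preserves the argmax.
We need to find the index of the maximum logit.
Index 0: -2.7
Index 1: -0.0
Index 2: -1.9
Index 3: 1.1
Index 4: 2.8
Maximum logit = 2.8 at index 4

4


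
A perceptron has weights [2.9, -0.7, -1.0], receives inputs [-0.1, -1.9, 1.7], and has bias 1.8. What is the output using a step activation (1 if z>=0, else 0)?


z = w . x + b
= 2.9*-0.1 + -0.7*-1.9 + -1.0*1.7 + 1.8
= -0.29 + 1.33 + -1.7 + 1.8
= -0.66 + 1.8
= 1.14
Since z = 1.14 >= 0, output = 1

1


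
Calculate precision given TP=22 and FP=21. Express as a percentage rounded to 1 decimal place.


Precision = TP / (TP + FP) * 100
= 22 / (22 + 21)
= 22 / 43
= 0.5116
= 51.2%

51.2


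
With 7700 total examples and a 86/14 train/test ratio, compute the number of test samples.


Train samples = 7700 * 86% = 6622
Test samples = 7700 - 6622
= 1078

1078


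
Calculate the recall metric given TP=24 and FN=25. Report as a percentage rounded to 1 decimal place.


Recall = TP / (TP + FN) * 100
= 24 / (24 + 25)
= 24 / 49
= 0.4898
= 49.0%

49.0


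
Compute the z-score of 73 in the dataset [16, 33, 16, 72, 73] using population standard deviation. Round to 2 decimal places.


Mean = (16 + 33 + 16 + 72 + 73) / 5 = 42.0
Variance = sum((x_i - mean)^2) / n = 658.8
Std = sqrt(658.8) = 25.6671
Z = (x - mean) / std
= (73 - 42.0) / 25.6671
= 31.0 / 25.6671
= 1.21

1.21


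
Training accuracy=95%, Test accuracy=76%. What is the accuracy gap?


Gap = train_accuracy - test_accuracy
= 95 - 76
= 19%
This gap suggests the model is overfitting.

19


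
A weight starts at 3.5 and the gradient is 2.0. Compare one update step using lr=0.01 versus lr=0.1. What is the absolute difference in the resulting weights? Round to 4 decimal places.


With lr=0.01: w_new = 3.5 - 0.01 * 2.0 = 3.48
With lr=0.1: w_new = 3.5 - 0.1 * 2.0 = 3.3
Absolute difference = |3.48 - 3.3|
= 0.1800

0.1800


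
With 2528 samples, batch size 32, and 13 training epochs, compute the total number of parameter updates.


Iterations per epoch = 2528 / 32 = 79
Total updates = iterations_per_epoch * epochs
= 79 * 13
= 1027

1027


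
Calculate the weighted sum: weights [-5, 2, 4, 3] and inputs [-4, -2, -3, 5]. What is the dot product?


Element-wise products:
-5 * -4 = 20
2 * -2 = -4
4 * -3 = -12
3 * 5 = 15
Sum = 20 + -4 + -12 + 15
= 19

19


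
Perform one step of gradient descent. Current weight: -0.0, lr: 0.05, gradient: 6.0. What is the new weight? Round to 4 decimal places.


w_new = w_old - lr * gradient
= -0.0 - 0.05 * 6.0
= -0.0 - (0.3)
= -0.3000

-0.3000


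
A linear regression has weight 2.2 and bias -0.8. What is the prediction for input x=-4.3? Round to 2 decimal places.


y = 2.2 * -4.3 + (-0.8)
= -9.46 + (-0.8)
= -10.26

-10.26


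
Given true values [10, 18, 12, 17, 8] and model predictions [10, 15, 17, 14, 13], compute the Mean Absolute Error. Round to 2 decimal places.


Absolute errors: [0, 3, 5, 3, 5]
Sum of absolute errors = 16
MAE = 16 / 5 = 3.20

3.20


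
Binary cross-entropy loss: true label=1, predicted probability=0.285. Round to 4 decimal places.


For y=1: Loss = -log(p)
= -log(0.285)
= -(-1.2553)
= 1.2553

1.2553


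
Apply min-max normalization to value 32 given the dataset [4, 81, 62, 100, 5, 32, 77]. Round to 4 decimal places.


Min = 4, Max = 100
Range = 100 - 4 = 96
Scaled = (x - min) / (max - min)
= (32 - 4) / 96
= 28 / 96
= 0.2917

0.2917


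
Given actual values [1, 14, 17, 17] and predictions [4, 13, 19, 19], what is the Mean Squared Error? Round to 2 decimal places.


Differences: [-3, 1, -2, -2]
Squared errors: [9, 1, 4, 4]
Sum of squared errors = 18
MSE = 18 / 4 = 4.50

4.50


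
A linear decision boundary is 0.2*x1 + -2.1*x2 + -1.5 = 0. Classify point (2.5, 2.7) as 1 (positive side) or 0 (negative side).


Compute 0.2 * 2.5 + -2.1 * 2.7 + -1.5
= 0.5 + -5.67 + -1.5
= -6.67
Since -6.67 < 0, the point is on the negative side.

0


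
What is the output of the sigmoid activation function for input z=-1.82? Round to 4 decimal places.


sigmoid(z) = 1 / (1 + exp(-z))
exp(-(-1.82)) = exp(1.82) = 6.1719
1 + 6.1719 = 7.1719
1 / 7.1719 = 0.1394

0.1394


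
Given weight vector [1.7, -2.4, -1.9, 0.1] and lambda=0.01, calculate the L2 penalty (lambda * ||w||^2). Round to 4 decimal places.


Squaring each weight:
1.7^2 = 2.89
(-2.4)^2 = 5.76
(-1.9)^2 = 3.61
0.1^2 = 0.01
Sum of squares = 12.27
Penalty = 0.01 * 12.27 = 0.1227

0.1227


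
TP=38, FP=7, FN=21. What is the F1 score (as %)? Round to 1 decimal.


Precision = TP / (TP + FP) = 38 / 45 = 0.8444
Recall = TP / (TP + FN) = 38 / 59 = 0.6441
F1 = 2 * P * R / (P + R)
= 2 * 0.8444 * 0.6441 / (0.8444 + 0.6441)
= 1.0878 / 1.4885
= 0.7308
As percentage: 73.1%

73.1


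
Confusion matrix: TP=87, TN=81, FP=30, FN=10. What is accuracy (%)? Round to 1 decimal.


Accuracy = (TP + TN) / (TP + TN + FP + FN) * 100
= (87 + 81) / (87 + 81 + 30 + 10)
= 168 / 208
= 0.8077
= 80.8%

80.8


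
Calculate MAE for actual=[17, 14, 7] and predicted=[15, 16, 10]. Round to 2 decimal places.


Absolute errors: [2, 2, 3]
Sum of absolute errors = 7
MAE = 7 / 3 = 2.33

2.33


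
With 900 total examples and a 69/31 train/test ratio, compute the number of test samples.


Train samples = 900 * 69% = 621
Test samples = 900 - 621
= 279

279


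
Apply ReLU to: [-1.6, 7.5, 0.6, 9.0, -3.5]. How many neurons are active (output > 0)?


ReLU(x) = max(0, x) for each element:
ReLU(-1.6) = 0
ReLU(7.5) = 7.5
ReLU(0.6) = 0.6
ReLU(9.0) = 9.0
ReLU(-3.5) = 0
Active neurons (>0): 3

3


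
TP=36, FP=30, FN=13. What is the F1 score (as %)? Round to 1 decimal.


Precision = TP / (TP + FP) = 36 / 66 = 0.5455
Recall = TP / (TP + FN) = 36 / 49 = 0.7347
F1 = 2 * P * R / (P + R)
= 2 * 0.5455 * 0.7347 / (0.5455 + 0.7347)
= 0.8015 / 1.2801
= 0.6261
As percentage: 62.6%

62.6


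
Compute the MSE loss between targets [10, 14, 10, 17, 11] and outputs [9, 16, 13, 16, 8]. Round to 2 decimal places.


Differences: [1, -2, -3, 1, 3]
Squared errors: [1, 4, 9, 1, 9]
Sum of squared errors = 24
MSE = 24 / 5 = 4.80

4.80


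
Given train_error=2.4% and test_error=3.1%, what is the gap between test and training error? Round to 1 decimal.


Generalization gap = test_error - train_error
= 3.1 - 2.4
= 0.7%
A small gap suggests good generalization.

0.7


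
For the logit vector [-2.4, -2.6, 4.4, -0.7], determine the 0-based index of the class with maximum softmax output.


Softmax is a monotonic transformation, so it preserves the argmax.
We need to find the index of the maximum logit.
Index 0: -2.4
Index 1: -2.6
Index 2: 4.4
Index 3: -0.7
Maximum logit = 4.4 at index 2

2


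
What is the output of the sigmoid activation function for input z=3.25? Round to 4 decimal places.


sigmoid(z) = 1 / (1 + exp(-z))
exp(-(3.25)) = exp(-3.25) = 0.0388
1 + 0.0388 = 1.0388
1 / 1.0388 = 0.9627

0.9627


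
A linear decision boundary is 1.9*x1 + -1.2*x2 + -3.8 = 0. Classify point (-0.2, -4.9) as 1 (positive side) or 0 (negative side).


Compute 1.9 * -0.2 + -1.2 * -4.9 + -3.8
= -0.38 + 5.88 + -3.8
= 1.7
Since 1.7 >= 0, the point is on the positive side.

1


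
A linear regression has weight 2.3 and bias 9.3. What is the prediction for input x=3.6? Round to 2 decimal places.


y = 2.3 * 3.6 + (9.3)
= 8.28 + (9.3)
= 17.58

17.58


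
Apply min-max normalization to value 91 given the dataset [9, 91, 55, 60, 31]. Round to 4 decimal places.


Min = 9, Max = 91
Range = 91 - 9 = 82
Scaled = (x - min) / (max - min)
= (91 - 9) / 82
= 82 / 82
= 1.0000

1.0000


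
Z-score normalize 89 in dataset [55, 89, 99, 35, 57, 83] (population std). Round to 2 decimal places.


Mean = (55 + 89 + 99 + 35 + 57 + 83) / 6 = 69.6667
Variance = sum((x_i - mean)^2) / n = 498.2222
Std = sqrt(498.2222) = 22.3209
Z = (x - mean) / std
= (89 - 69.6667) / 22.3209
= 19.3333 / 22.3209
= 0.87

0.87


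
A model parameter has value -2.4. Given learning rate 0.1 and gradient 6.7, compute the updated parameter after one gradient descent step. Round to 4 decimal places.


w_new = w_old - lr * gradient
= -2.4 - 0.1 * 6.7
= -2.4 - (0.67)
= -3.0700

-3.0700


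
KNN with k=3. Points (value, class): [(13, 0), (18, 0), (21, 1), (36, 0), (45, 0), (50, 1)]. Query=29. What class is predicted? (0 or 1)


Distances from query 29:
Point 36 (class 0): distance = 7
Point 21 (class 1): distance = 8
Point 18 (class 0): distance = 11
K=3 nearest neighbors: classes = [0, 1, 0]
Votes for class 1: 1 / 3
Majority vote => class 0

0


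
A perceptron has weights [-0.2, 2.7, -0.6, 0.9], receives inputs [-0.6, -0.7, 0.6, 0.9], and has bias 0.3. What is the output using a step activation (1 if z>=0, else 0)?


z = w . x + b
= -0.2*-0.6 + 2.7*-0.7 + -0.6*0.6 + 0.9*0.9 + 0.3
= 0.12 + -1.89 + -0.36 + 0.81 + 0.3
= -1.32 + 0.3
= -1.02
Since z = -1.02 < 0, output = 0

0


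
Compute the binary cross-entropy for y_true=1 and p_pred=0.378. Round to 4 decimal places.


For y=1: Loss = -log(p)
= -log(0.378)
= -(-0.9729)
= 0.9729

0.9729


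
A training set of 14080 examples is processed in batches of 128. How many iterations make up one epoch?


Iterations per epoch = dataset_size / batch_size
= 14080 / 128
= 110

110


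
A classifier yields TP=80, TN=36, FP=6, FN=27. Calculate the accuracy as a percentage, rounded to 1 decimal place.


Accuracy = (TP + TN) / (TP + TN + FP + FN) * 100
= (80 + 36) / (80 + 36 + 6 + 27)
= 116 / 149
= 0.7785
= 77.9%

77.9


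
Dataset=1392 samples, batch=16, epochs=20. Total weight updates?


Iterations per epoch = 1392 / 16 = 87
Total updates = iterations_per_epoch * epochs
= 87 * 20
= 1740

1740


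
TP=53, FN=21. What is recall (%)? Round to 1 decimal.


Recall = TP / (TP + FN) * 100
= 53 / (53 + 21)
= 53 / 74
= 0.7162
= 71.6%

71.6


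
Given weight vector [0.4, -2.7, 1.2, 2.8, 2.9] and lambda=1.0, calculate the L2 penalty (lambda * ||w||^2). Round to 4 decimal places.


Squaring each weight:
0.4^2 = 0.16
(-2.7)^2 = 7.29
1.2^2 = 1.44
2.8^2 = 7.84
2.9^2 = 8.41
Sum of squares = 25.14
Penalty = 1.0 * 25.14 = 25.1400

25.1400


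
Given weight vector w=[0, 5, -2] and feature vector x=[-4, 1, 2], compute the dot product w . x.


Element-wise products:
0 * -4 = 0
5 * 1 = 5
-2 * 2 = -4
Sum = 0 + 5 + -4
= 1

1


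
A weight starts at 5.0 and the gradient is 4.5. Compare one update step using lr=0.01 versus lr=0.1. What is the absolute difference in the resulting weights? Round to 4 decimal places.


With lr=0.01: w_new = 5.0 - 0.01 * 4.5 = 4.955
With lr=0.1: w_new = 5.0 - 0.1 * 4.5 = 4.55
Absolute difference = |4.955 - 4.55|
= 0.4050

0.4050


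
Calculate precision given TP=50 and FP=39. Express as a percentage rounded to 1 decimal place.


Precision = TP / (TP + FP) * 100
= 50 / (50 + 39)
= 50 / 89
= 0.5618
= 56.2%

56.2


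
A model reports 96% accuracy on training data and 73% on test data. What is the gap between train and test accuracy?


Gap = train_accuracy - test_accuracy
= 96 - 73
= 23%
This large gap strongly indicates overfitting.

23


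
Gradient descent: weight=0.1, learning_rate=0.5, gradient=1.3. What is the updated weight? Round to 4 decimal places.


w_new = w_old - lr * gradient
= 0.1 - 0.5 * 1.3
= 0.1 - (0.65)
= -0.5500

-0.5500


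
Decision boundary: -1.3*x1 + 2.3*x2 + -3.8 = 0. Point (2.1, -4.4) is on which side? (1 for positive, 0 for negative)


Compute -1.3 * 2.1 + 2.3 * -4.4 + -3.8
= -2.73 + -10.12 + -3.8
= -16.65
Since -16.65 < 0, the point is on the negative side.

0


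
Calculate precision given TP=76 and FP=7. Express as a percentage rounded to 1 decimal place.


Precision = TP / (TP + FP) * 100
= 76 / (76 + 7)
= 76 / 83
= 0.9157
= 91.6%

91.6


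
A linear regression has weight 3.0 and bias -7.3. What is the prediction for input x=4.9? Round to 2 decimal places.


y = 3.0 * 4.9 + (-7.3)
= 14.7 + (-7.3)
= 7.40

7.40


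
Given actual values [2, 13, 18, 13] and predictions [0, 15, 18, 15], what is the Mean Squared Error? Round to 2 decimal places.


Differences: [2, -2, 0, -2]
Squared errors: [4, 4, 0, 4]
Sum of squared errors = 12
MSE = 12 / 4 = 3.00

3.00


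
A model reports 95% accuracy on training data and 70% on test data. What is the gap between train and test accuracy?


Gap = train_accuracy - test_accuracy
= 95 - 70
= 25%
This large gap strongly indicates overfitting.

25


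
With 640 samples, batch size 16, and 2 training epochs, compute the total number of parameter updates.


Iterations per epoch = 640 / 16 = 40
Total updates = iterations_per_epoch * epochs
= 40 * 2
= 80

80


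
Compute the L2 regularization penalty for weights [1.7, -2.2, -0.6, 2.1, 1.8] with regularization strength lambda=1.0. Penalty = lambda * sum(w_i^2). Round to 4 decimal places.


Squaring each weight:
1.7^2 = 2.89
(-2.2)^2 = 4.84
(-0.6)^2 = 0.36
2.1^2 = 4.41
1.8^2 = 3.24
Sum of squares = 15.74
Penalty = 1.0 * 15.74 = 15.7400

15.7400


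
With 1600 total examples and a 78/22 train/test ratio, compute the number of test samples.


Train samples = 1600 * 78% = 1248
Test samples = 1600 - 1248
= 352

352


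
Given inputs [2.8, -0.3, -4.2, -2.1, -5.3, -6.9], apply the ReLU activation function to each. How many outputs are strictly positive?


ReLU(x) = max(0, x) for each element:
ReLU(2.8) = 2.8
ReLU(-0.3) = 0
ReLU(-4.2) = 0
ReLU(-2.1) = 0
ReLU(-5.3) = 0
ReLU(-6.9) = 0
Active neurons (>0): 1

1


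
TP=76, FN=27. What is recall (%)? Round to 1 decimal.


Recall = TP / (TP + FN) * 100
= 76 / (76 + 27)
= 76 / 103
= 0.7379
= 73.8%

73.8


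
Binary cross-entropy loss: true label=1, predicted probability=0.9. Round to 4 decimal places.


For y=1: Loss = -log(p)
= -log(0.9)
= -(-0.1054)
= 0.1054

0.1054


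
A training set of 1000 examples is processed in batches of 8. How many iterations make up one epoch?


Iterations per epoch = dataset_size / batch_size
= 1000 / 8
= 125

125


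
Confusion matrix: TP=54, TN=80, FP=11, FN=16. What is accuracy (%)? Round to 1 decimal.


Accuracy = (TP + TN) / (TP + TN + FP + FN) * 100
= (54 + 80) / (54 + 80 + 11 + 16)
= 134 / 161
= 0.8323
= 83.2%

83.2


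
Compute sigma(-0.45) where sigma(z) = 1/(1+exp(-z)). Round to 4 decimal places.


sigmoid(z) = 1 / (1 + exp(-z))
exp(-(-0.45)) = exp(0.45) = 1.5683
1 + 1.5683 = 2.5683
1 / 2.5683 = 0.3894

0.3894


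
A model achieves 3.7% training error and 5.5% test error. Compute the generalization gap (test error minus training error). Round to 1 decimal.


Generalization gap = test_error - train_error
= 5.5 - 3.7
= 1.8%
A small gap suggests good generalization.

1.8


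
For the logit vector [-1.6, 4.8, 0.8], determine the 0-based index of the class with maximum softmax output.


Softmax is a monotonic transformation, so it preserves the argmax.
We need to find the index of the maximum logit.
Index 0: -1.6
Index 1: 4.8
Index 2: 0.8
Maximum logit = 4.8 at index 1

1


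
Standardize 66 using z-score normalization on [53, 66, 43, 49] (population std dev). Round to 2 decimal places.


Mean = (53 + 66 + 43 + 49) / 4 = 52.75
Variance = sum((x_i - mean)^2) / n = 71.1875
Std = sqrt(71.1875) = 8.4373
Z = (x - mean) / std
= (66 - 52.75) / 8.4373
= 13.25 / 8.4373
= 1.57

1.57


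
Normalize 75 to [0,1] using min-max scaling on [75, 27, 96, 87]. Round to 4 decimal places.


Min = 27, Max = 96
Range = 96 - 27 = 69
Scaled = (x - min) / (max - min)
= (75 - 27) / 69
= 48 / 69
= 0.6957

0.6957


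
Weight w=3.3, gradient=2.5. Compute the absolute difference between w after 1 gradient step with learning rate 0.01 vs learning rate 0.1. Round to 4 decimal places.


With lr=0.01: w_new = 3.3 - 0.01 * 2.5 = 3.275
With lr=0.1: w_new = 3.3 - 0.1 * 2.5 = 3.05
Absolute difference = |3.275 - 3.05|
= 0.2250

0.2250


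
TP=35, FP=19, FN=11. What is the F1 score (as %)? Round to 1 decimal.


Precision = TP / (TP + FP) = 35 / 54 = 0.6481
Recall = TP / (TP + FN) = 35 / 46 = 0.7609
F1 = 2 * P * R / (P + R)
= 2 * 0.6481 * 0.7609 / (0.6481 + 0.7609)
= 0.9863 / 1.409
= 0.7
As percentage: 70.0%

70.0


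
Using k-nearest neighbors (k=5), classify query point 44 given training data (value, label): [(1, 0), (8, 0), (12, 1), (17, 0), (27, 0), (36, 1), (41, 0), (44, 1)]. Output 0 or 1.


Distances from query 44:
Point 44 (class 1): distance = 0
Point 41 (class 0): distance = 3
Point 36 (class 1): distance = 8
Point 27 (class 0): distance = 17
Point 17 (class 0): distance = 27
K=5 nearest neighbors: classes = [1, 0, 1, 0, 0]
Votes for class 1: 2 / 5
Majority vote => class 0

0


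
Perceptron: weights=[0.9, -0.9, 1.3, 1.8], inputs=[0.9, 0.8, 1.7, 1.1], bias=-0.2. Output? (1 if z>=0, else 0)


z = w . x + b
= 0.9*0.9 + -0.9*0.8 + 1.3*1.7 + 1.8*1.1 + -0.2
= 0.81 + -0.72 + 2.21 + 1.98 + -0.2
= 4.28 + -0.2
= 4.08
Since z = 4.08 >= 0, output = 1

1


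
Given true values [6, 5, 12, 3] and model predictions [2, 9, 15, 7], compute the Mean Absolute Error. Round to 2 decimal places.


Absolute errors: [4, 4, 3, 4]
Sum of absolute errors = 15
MAE = 15 / 4 = 3.75

3.75


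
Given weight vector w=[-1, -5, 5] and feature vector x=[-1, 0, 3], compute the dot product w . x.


Element-wise products:
-1 * -1 = 1
-5 * 0 = 0
5 * 3 = 15
Sum = 1 + 0 + 15
= 16

16


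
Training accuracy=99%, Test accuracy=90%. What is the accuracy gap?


Gap = train_accuracy - test_accuracy
= 99 - 90
= 9%
This moderate gap may indicate mild overfitting.

9


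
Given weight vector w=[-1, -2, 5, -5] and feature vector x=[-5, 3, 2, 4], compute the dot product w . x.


Element-wise products:
-1 * -5 = 5
-2 * 3 = -6
5 * 2 = 10
-5 * 4 = -20
Sum = 5 + -6 + 10 + -20
= -11

-11


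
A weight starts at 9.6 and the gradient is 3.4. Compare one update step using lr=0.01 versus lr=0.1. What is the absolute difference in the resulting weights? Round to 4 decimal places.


With lr=0.01: w_new = 9.6 - 0.01 * 3.4 = 9.566
With lr=0.1: w_new = 9.6 - 0.1 * 3.4 = 9.26
Absolute difference = |9.566 - 9.26|
= 0.3060

0.3060


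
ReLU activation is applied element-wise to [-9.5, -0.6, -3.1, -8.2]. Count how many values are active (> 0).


ReLU(x) = max(0, x) for each element:
ReLU(-9.5) = 0
ReLU(-0.6) = 0
ReLU(-3.1) = 0
ReLU(-8.2) = 0
Active neurons (>0): 0

0


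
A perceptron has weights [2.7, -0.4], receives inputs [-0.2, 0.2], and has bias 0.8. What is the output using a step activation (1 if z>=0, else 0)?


z = w . x + b
= 2.7*-0.2 + -0.4*0.2 + 0.8
= -0.54 + -0.08 + 0.8
= -0.62 + 0.8
= 0.18
Since z = 0.18 >= 0, output = 1

1


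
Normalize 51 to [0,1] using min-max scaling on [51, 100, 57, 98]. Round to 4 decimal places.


Min = 51, Max = 100
Range = 100 - 51 = 49
Scaled = (x - min) / (max - min)
= (51 - 51) / 49
= 0 / 49
= 0.0000

0.0000


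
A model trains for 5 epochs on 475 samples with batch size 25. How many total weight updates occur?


Iterations per epoch = 475 / 25 = 19
Total updates = iterations_per_epoch * epochs
= 19 * 5
= 95

95


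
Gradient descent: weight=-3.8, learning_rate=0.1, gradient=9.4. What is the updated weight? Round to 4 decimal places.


w_new = w_old - lr * gradient
= -3.8 - 0.1 * 9.4
= -3.8 - (0.94)
= -4.7400

-4.7400


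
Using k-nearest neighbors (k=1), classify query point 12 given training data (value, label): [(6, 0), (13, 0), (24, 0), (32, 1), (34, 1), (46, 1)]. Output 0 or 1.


Distances from query 12:
Point 13 (class 0): distance = 1
K=1 nearest neighbors: classes = [0]
Votes for class 1: 0 / 1
Majority vote => class 0

0


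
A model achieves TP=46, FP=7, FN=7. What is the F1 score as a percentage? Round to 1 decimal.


Precision = TP / (TP + FP) = 46 / 53 = 0.8679
Recall = TP / (TP + FN) = 46 / 53 = 0.8679
F1 = 2 * P * R / (P + R)
= 2 * 0.8679 * 0.8679 / (0.8679 + 0.8679)
= 1.5066 / 1.7358
= 0.8679
As percentage: 86.8%

86.8


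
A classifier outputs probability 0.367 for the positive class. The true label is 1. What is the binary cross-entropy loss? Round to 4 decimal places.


For y=1: Loss = -log(p)
= -log(0.367)
= -(-1.0024)
= 1.0024

1.0024


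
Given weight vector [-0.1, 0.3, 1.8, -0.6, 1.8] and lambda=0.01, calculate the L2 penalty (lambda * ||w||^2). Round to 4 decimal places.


Squaring each weight:
(-0.1)^2 = 0.01
0.3^2 = 0.09
1.8^2 = 3.24
(-0.6)^2 = 0.36
1.8^2 = 3.24
Sum of squares = 6.94
Penalty = 0.01 * 6.94 = 0.0694

0.0694


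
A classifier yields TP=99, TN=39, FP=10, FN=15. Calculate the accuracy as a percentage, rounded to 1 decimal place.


Accuracy = (TP + TN) / (TP + TN + FP + FN) * 100
= (99 + 39) / (99 + 39 + 10 + 15)
= 138 / 163
= 0.8466
= 84.7%

84.7


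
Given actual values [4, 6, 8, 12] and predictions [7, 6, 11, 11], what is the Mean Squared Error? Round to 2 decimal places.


Differences: [-3, 0, -3, 1]
Squared errors: [9, 0, 9, 1]
Sum of squared errors = 19
MSE = 19 / 4 = 4.75

4.75


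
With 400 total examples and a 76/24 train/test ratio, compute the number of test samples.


Train samples = 400 * 76% = 304
Test samples = 400 - 304
= 96

96


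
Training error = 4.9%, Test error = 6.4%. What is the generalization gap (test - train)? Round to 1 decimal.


Generalization gap = test_error - train_error
= 6.4 - 4.9
= 1.5%
A small gap suggests good generalization.

1.5


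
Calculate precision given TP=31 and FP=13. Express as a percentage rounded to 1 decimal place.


Precision = TP / (TP + FP) * 100
= 31 / (31 + 13)
= 31 / 44
= 0.7045
= 70.5%

70.5


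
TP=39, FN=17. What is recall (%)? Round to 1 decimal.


Recall = TP / (TP + FN) * 100
= 39 / (39 + 17)
= 39 / 56
= 0.6964
= 69.6%

69.6


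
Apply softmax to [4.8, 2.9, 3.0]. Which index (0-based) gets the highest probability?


Softmax is a monotonic transformation, so it preserves the argmax.
We need to find the index of the maximum logit.
Index 0: 4.8
Index 1: 2.9
Index 2: 3.0
Maximum logit = 4.8 at index 0

0


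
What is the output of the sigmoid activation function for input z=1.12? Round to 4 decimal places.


sigmoid(z) = 1 / (1 + exp(-z))
exp(-(1.12)) = exp(-1.12) = 0.3263
1 + 0.3263 = 1.3263
1 / 1.3263 = 0.7540

0.7540


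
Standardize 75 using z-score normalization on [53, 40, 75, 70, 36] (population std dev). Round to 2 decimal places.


Mean = (53 + 40 + 75 + 70 + 36) / 5 = 54.8
Variance = sum((x_i - mean)^2) / n = 242.96
Std = sqrt(242.96) = 15.5872
Z = (x - mean) / std
= (75 - 54.8) / 15.5872
= 20.2 / 15.5872
= 1.30

1.30


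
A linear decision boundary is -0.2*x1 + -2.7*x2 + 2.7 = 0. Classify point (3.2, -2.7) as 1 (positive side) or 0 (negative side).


Compute -0.2 * 3.2 + -2.7 * -2.7 + 2.7
= -0.64 + 7.29 + 2.7
= 9.35
Since 9.35 >= 0, the point is on the positive side.

1


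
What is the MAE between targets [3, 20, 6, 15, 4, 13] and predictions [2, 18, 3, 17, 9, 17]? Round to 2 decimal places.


Absolute errors: [1, 2, 3, 2, 5, 4]
Sum of absolute errors = 17
MAE = 17 / 6 = 2.83

2.83


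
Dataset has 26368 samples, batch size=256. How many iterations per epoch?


Iterations per epoch = dataset_size / batch_size
= 26368 / 256
= 103

103


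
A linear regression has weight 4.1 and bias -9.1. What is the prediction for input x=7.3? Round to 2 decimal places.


y = 4.1 * 7.3 + (-9.1)
= 29.93 + (-9.1)
= 20.83

20.83


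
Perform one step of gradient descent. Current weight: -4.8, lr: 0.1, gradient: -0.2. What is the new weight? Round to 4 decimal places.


w_new = w_old - lr * gradient
= -4.8 - 0.1 * -0.2
= -4.8 - (-0.02)
= -4.7800

-4.7800


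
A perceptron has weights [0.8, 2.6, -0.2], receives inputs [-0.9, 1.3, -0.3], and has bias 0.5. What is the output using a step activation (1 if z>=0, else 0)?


z = w . x + b
= 0.8*-0.9 + 2.6*1.3 + -0.2*-0.3 + 0.5
= -0.72 + 3.38 + 0.06 + 0.5
= 2.72 + 0.5
= 3.22
Since z = 3.22 >= 0, output = 1

1


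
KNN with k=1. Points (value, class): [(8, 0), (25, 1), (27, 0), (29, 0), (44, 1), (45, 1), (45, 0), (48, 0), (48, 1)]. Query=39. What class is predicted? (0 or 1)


Distances from query 39:
Point 44 (class 1): distance = 5
K=1 nearest neighbors: classes = [1]
Votes for class 1: 1 / 1
Majority vote => class 1

1


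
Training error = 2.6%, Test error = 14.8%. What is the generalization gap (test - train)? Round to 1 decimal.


Generalization gap = test_error - train_error
= 14.8 - 2.6
= 12.2%
A large gap suggests overfitting.

12.2


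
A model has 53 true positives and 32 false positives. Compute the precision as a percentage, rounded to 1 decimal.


Precision = TP / (TP + FP) * 100
= 53 / (53 + 32)
= 53 / 85
= 0.6235
= 62.4%

62.4


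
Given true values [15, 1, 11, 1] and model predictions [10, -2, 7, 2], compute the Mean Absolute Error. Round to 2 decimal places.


Absolute errors: [5, 3, 4, 1]
Sum of absolute errors = 13
MAE = 13 / 4 = 3.25

3.25


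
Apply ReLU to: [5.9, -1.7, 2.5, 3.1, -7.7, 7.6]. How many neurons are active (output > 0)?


ReLU(x) = max(0, x) for each element:
ReLU(5.9) = 5.9
ReLU(-1.7) = 0
ReLU(2.5) = 2.5
ReLU(3.1) = 3.1
ReLU(-7.7) = 0
ReLU(7.6) = 7.6
Active neurons (>0): 4

4
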